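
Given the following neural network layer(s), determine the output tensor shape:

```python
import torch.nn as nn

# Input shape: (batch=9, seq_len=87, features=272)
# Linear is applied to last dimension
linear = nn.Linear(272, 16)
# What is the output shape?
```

Input: (9, 87, 272) -> Output: (9, 87, 16)

Answer: (9, 87, 16)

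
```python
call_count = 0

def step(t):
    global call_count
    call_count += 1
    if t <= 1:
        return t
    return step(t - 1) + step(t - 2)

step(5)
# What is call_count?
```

Calls(t) = 1 + Calls(t-1) + Calls(t-2); Calls(0)=Calls(1)=1. For t=5 this gives 15.

Answer: 15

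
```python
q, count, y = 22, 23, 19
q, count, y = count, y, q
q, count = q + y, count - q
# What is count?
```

Trace:
`q, count, y = 22, 23, 19` → q = 22; count = 23; y = 19
`q, count, y = count, y, q` → q = 23; count = 19; y = 22
`q, count = q + y, count - q` → q = 45; count = -4
So count = -4

Answer: -4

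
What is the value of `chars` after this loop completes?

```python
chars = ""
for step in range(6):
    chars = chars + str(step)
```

Concatenate digits 0 to 5
`chars` takes the values: "" → "0" → "01" → "012" → "0123" → "01234" → "012345"

Answer: "012345"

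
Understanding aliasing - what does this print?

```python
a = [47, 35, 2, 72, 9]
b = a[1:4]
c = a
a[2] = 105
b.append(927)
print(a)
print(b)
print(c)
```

Key concept: slice vs alias.
Step by step:
`a = [47, 35, 2, 72, 9]` → a = [47, 35, 2, 72, 9]
`b = a[1:4]` → b = [35, 2, 72]
`c = a` → c = [47, 35, 2, 72, 9] (same object as a)
`a[2] = 105` → a = [47, 35, 105, 72, 9] (same object as c); c = [47, 35, 105, 72, 9] (same object as a)
`b.append(927)` → b = [35, 2, 72, 927]
`print(a)` → prints [47, 35, 105, 72, 9]
`print(b)` → prints [35, 2, 72, 927]
`print(c)` → prints [47, 35, 105, 72, 9]

Answer:
[47, 35, 105, 72, 9]
[35, 2, 72, 927]
[47, 35, 105, 72, 9]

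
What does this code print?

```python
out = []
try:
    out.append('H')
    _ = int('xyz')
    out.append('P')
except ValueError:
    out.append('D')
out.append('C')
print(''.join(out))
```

Execution trace: 'H' (try body) → 'D' (except ValueError) → 'C' (after the try/except). Output: HDC

Answer: HDC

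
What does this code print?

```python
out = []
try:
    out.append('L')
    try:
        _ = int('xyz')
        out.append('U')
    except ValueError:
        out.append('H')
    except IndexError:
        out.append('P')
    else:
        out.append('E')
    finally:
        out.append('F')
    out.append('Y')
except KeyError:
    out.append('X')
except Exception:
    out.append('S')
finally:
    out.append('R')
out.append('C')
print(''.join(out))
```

Execution trace: 'L' (try body) → 'H' (inner except ValueError) → 'F' (inner finally) → 'Y' (try body, no exception) → 'R' (finally) → 'C' (after the try/except). Output: LHFYRC

Answer: LHFYRC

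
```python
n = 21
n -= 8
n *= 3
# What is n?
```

Trace:
`n = 21` → n = 21
`n -= 8` → n = 13
`n *= 3` → n = 39
So n = 39

Answer: 39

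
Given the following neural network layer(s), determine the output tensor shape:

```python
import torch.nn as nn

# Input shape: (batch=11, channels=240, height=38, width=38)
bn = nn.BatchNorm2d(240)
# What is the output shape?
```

Input: (11, 240, 38, 38) -> Output: (11, 240, 38, 38)

Answer: (11, 240, 38, 38)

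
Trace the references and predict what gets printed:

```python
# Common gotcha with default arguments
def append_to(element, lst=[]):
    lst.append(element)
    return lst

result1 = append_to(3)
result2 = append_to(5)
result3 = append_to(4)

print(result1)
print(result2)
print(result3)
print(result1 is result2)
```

Key concept: mutable default argument gotcha.
Step by step:
`result1 = append_to(3)` → result1 = [3]
`result2 = append_to(5)` → result1 = [3, 5] (same object as result2); result2 = [3, 5] (same object as result1)
`result3 = append_to(4)` → result1 = [3, 5, 4] (same object as result2, result3); result2 = [3, 5, 4] (same object as result1, result3); result3 = [3, 5, 4] (same object as result1, result2)
`print(result1)` → prints [3, 5, 4]
`print(result2)` → prints [3, 5, 4]
`print(result3)` → prints [3, 5, 4]
`print(result1 is result2)` → prints True

Answer:
[3, 5, 4]
[3, 5, 4]
[3, 5, 4]
True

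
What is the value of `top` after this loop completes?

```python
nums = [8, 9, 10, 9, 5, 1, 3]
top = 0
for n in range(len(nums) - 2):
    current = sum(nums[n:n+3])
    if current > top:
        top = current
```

Max sum of 3-element window in [8, 9, 10, 9, 5, 1, 3]
`top` takes the values: 0 → 27 → 28

Answer: 28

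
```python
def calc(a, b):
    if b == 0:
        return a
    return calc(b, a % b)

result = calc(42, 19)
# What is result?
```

calc(42, 19) -> calc(19, 4) -> calc(4, 3) -> calc(3, 1) -> calc(1, 0) -> 1

Answer: 1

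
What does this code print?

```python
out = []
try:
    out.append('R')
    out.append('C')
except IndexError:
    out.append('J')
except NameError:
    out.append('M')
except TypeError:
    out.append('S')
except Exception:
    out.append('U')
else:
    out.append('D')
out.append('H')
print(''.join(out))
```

Execution trace: 'R' (try body) → 'C' (try body, no exception) → 'D' (else) → 'H' (after the try/except). Output: RCDH

Answer: RCDH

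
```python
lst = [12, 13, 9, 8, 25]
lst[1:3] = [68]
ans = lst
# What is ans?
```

Trace:
`lst = [12, 13, 9, 8, 25]` → lst = [12, 13, 9, 8, 25]
`lst[1:3] = [68]` → lst = [12, 68, 8, 25]
`ans = lst` → ans = [12, 68, 8, 25]
So ans = [12, 68, 8, 25]

Answer: [12, 68, 8, 25]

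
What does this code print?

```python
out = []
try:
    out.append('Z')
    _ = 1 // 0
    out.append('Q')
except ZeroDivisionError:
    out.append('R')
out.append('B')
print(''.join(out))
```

Execution trace: 'Z' (try body) → 'R' (except ZeroDivisionError) → 'B' (after the try/except). Output: ZRB

Answer: ZRB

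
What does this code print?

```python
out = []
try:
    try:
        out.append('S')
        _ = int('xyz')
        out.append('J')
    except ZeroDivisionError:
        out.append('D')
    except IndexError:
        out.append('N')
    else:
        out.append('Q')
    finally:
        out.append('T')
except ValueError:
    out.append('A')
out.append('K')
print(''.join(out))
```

Execution trace: 'S' (try body) → 'T' (finally) → 'A' (outer except ValueError) → 'K' (after the try/except). Output: STAK

Answer: STAK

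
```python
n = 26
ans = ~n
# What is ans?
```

Trace:
`n = 26` → n = 26
`ans = ~n` → ans = -27
So ans = -27

Answer: -27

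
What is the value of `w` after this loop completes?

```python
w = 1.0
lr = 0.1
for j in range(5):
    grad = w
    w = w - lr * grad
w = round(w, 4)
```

Gradient descent: w = 1.0 * (1 - 0.1)^5
`w` takes the values: 1.0 → 0.9 → 0.81 → 0.729 → 0.6561 → 0.59049 → 0.5905

Answer: 0.5905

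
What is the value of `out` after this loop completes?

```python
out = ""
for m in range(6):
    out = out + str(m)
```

Concatenate digits 0 to 5
`out` takes the values: "" → "0" → "01" → "012" → "0123" → "01234" → "012345"

Answer: "012345"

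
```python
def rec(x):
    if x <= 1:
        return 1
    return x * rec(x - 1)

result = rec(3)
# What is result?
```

rec(3) = 3 * 2 * 1 = 6

Answer: 6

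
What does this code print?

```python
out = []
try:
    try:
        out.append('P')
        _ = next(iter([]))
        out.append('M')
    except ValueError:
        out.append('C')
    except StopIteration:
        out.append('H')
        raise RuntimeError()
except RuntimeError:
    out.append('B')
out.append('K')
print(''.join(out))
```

Execution trace: 'P' (try body) → 'H' (except StopIteration) → 'B' (outer except RuntimeError) → 'K' (after the try/except). Output: PHBK

Answer: PHBK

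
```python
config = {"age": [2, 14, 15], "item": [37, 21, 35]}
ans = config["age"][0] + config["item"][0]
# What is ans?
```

Trace:
`config = {"age": [2, 14, 15], "item": [37, 21, 35]}` → config = {'age': [2, 14, 15], 'item': [37, 21, 35]}
`ans = config["age"][0] + config["item"][0]` → ans = 39
So ans = 39

Answer: 39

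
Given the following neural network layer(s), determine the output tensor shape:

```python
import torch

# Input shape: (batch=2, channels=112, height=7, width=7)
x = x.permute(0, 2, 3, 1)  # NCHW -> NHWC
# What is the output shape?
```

Input: (2, 112, 7, 7) -> Output: (2, 7, 7, 112)

Answer: (2, 7, 7, 112)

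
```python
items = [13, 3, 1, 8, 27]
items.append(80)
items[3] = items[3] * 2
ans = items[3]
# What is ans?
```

Trace:
`items = [13, 3, 1, 8, 27]` → items = [13, 3, 1, 8, 27]
`items.append(80)` → items = [13, 3, 1, 8, 27, 80]
`items[3] = items[3] * 2` → items = [13, 3, 1, 16, 27, 80]
`ans = items[3]` → ans = 16
So ans = 16

Answer: 16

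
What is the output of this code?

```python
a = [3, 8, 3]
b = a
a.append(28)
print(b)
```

Key concept: basic list aliasing.
Step by step:
`a = [3, 8, 3]` → a = [3, 8, 3]
`b = a` → b = [3, 8, 3] (same object as a)
`a.append(28)` → a = [3, 8, 3, 28] (same object as b); b = [3, 8, 3, 28] (same object as a)
`print(b)` → prints [3, 8, 3, 28]

Answer: [3, 8, 3, 28]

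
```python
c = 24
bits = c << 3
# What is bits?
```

Trace:
`c = 24` → c = 24
`bits = c << 3` → bits = 192
So bits = 192

Answer: 192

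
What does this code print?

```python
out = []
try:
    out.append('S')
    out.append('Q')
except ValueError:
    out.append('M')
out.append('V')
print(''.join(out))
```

Execution trace: 'S' (try body) → 'Q' (try body, no exception) → 'V' (after the try/except). Output: SQV

Answer: SQV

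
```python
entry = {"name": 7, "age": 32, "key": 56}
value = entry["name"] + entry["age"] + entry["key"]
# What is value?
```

Trace:
`entry = {"name": 7, "age": 32, "key": 56}` → entry = {'name': 7, 'age': 32, 'key': 56}
`value = entry["name"] + entry["age"] + entry["key"]` → value = 95
So value = 95

Answer: 95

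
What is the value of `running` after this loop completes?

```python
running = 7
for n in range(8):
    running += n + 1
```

Start at 7, add 1 to 8 = 43
`running` takes the values: 7 → 8 → 10 → 13 → 17 → 22 → 28 → 35 → 43

Answer: 43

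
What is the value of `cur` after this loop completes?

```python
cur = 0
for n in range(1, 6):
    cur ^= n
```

XOR of 1 to 5
`cur` takes the values: 0 → 1 → 3 → 0 → 4 → 1

Answer: 1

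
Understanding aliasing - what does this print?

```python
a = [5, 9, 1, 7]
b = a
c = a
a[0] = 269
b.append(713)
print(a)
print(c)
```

Key concept: multiple aliases.
Step by step:
`a = [5, 9, 1, 7]` → a = [5, 9, 1, 7]
`b = a` → b = [5, 9, 1, 7] (same object as a)
`c = a` → c = [5, 9, 1, 7] (same object as a, b)
`a[0] = 269` → a = [269, 9, 1, 7] (same object as b, c); b = [269, 9, 1, 7] (same object as a, c); c = [269, 9, 1, 7] (same object as a, b)
`b.append(713)` → a = [269, 9, 1, 7, 713] (same object as b, c); b = [269, 9, 1, 7, 713] (same object as a, c); c = [269, 9, 1, 7, 713] (same object as a, b)
`print(a)` → prints [269, 9, 1, 7, 713]
`print(c)` → prints [269, 9, 1, 7, 713]

Answer:
[269, 9, 1, 7, 713]
[269, 9, 1, 7, 713]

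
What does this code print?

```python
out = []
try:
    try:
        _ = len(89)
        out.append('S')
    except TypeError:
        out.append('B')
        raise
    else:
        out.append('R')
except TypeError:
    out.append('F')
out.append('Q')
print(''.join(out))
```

Execution trace: 'B' (inner except TypeError) → 'F' (outer except TypeError) → 'Q' (after the try/except). Output: BFQ

Answer: BFQ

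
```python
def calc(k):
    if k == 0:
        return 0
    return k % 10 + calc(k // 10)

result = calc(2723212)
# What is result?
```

Sum of digits of 2723212: 2 + 1 + 2 + 3 + 2 + 7 + 2 = 19

Answer: 19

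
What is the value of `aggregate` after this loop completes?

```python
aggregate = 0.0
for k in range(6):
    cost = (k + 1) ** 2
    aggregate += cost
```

Sum of squared losses 1² + 2² + ... + 6²
`aggregate` takes the values: 0.0 → 1.0 → 5.0 → 14.0 → 30.0 → 55.0 → 91.0

Answer: 91.0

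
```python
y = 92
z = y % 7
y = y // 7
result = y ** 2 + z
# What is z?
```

Trace:
`y = 92` → y = 92
`z = y % 7` → z = 1
`y = y // 7` → y = 13
`result = y ** 2 + z` → result = 170
So z = 1

Answer: 1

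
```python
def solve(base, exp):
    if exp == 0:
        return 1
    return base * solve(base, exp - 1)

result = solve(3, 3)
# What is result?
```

solve(3, 3) = 3 * 3 * 3 = 27

Answer: 27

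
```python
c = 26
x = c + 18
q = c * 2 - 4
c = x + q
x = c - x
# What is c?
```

Trace:
`c = 26` → c = 26
`x = c + 18` → x = 44
`q = c * 2 - 4` → q = 48
`c = x + q` → c = 92
`x = c - x` → x = 48
So c = 92

Answer: 92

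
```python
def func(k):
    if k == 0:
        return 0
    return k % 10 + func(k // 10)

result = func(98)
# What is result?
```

Sum of digits of 98: 8 + 9 = 17

Answer: 17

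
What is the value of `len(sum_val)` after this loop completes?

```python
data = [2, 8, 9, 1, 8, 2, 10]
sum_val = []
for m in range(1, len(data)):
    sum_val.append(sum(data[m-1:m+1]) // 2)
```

Number of 2-element averages
`sum_val` takes the values: [] → [5] → [5, 8] → [5, 8, 5] → [5, 8, 5, 4] → [5, 8, 5, 4, 5] → [5, 8, 5, 4, 5, 6]
So `len(sum_val)` = 6

Answer: 6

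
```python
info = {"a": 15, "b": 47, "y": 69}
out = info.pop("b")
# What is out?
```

Trace:
`info = {"a": 15, "b": 47, "y": 69}` → info = {'a': 15, 'b': 47, 'y': 69}
`out = info.pop("b")` → info = {'a': 15, 'y': 69}; out = 47
So out = 47

Answer: 47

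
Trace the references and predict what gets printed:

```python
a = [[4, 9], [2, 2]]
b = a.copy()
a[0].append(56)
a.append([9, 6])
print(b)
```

Key concept: shallow copy with nested lists.
Step by step:
`a = [[4, 9], [2, 2]]` → a = [[4, 9], [2, 2]]
`b = a.copy()` → b = [[4, 9], [2, 2]]
`a[0].append(56)` → a = [[4, 9, 56], [2, 2]]; b = [[4, 9, 56], [2, 2]]
`a.append([9, 6])` → a = [[4, 9, 56], [2, 2], [9, 6]]
`print(b)` → prints [[4, 9, 56], [2, 2]]

Answer: [[4, 9, 56], [2, 2]]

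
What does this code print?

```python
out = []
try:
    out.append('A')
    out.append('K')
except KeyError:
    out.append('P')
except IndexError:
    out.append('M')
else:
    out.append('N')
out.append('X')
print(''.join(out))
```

Execution trace: 'A' (try body) → 'K' (try body, no exception) → 'N' (else) → 'X' (after the try/except). Output: AKNX

Answer: AKNX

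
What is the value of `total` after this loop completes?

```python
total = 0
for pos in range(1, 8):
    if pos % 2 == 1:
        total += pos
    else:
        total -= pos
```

Add odd, subtract even
`total` takes the values: 0 → 1 → -1 → 2 → -2 → 3 → -3 → 4

Answer: 4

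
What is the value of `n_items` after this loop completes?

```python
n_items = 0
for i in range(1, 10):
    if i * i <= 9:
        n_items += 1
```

Count numbers where i² ≤ 9
`n_items` takes the values: 0 → 1 → 2 → 3

Answer: 3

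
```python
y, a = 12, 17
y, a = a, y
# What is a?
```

Trace:
`y, a = 12, 17` → y = 12; a = 17
`y, a = a, y` → y = 17; a = 12
So a = 12

Answer: 12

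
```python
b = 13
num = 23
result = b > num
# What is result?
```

Trace:
`b = 13` → b = 13
`num = 23` → num = 23
`result = b > num` → result = False
So result = False

Answer: False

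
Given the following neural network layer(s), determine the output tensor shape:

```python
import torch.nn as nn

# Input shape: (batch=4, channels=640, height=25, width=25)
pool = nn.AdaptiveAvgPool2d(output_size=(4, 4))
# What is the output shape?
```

Input: (4, 640, 25, 25) -> Output: (4, 640, 4, 4)

Answer: (4, 640, 4, 4)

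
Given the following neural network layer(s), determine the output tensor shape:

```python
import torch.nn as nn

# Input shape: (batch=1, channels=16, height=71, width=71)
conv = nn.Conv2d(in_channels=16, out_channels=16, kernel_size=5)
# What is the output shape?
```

Input: (1, 16, 71, 71) -> Output: (1, 16, 67, 67)

Answer: (1, 16, 67, 67)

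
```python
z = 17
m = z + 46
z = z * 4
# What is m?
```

Trace:
`z = 17` → z = 17
`m = z + 46` → m = 63
`z = z * 4` → z = 68
So m = 63

Answer: 63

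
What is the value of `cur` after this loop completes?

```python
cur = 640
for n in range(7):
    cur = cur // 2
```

Halve 7 times: 640 // 2^7 = 5
`cur` takes the values: 640 → 320 → 160 → 80 → 40 → 20 → 10 → 5

Answer: 5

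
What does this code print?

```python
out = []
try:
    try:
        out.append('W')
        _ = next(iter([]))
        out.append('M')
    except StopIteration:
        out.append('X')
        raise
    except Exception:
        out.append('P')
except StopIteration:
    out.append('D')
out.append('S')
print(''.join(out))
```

Execution trace: 'W' (inner try body) → 'X' (inner except StopIteration) → 'D' (outer except StopIteration) → 'S' (after the try/except). Output: WXDS

Answer: WXDS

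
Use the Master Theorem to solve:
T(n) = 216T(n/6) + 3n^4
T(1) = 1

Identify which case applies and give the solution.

a=216, b=6, f(n)=3n^4. log_6(216) = 3. Since c=4 > 3 and the regularity condition holds (216(n/6)^4 = (216/6^4)n^4 with 216/6^4 < 1), Case 3 applies: T(n) = Θ(f(n)) = O(n^4).

Answer: O(n^4) - Case 3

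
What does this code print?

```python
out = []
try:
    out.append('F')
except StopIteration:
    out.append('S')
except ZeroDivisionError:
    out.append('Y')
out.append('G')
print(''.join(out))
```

Execution trace: 'F' (try body, no exception) → 'G' (after the try/except). Output: FG

Answer: FG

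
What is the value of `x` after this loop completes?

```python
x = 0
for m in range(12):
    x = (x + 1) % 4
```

Increment mod 4, 12 times = 0
`x` takes the values: 0 → 1 → 2 → 3 → 0 → 1 → 2 → 3 → 0 → 1 → 2 → 3 → 0

Answer: 0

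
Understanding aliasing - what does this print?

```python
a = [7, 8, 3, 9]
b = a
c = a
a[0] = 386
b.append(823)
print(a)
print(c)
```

Key concept: multiple aliases.
Step by step:
`a = [7, 8, 3, 9]` → a = [7, 8, 3, 9]
`b = a` → b = [7, 8, 3, 9] (same object as a)
`c = a` → c = [7, 8, 3, 9] (same object as a, b)
`a[0] = 386` → a = [386, 8, 3, 9] (same object as b, c); b = [386, 8, 3, 9] (same object as a, c); c = [386, 8, 3, 9] (same object as a, b)
`b.append(823)` → a = [386, 8, 3, 9, 823] (same object as b, c); b = [386, 8, 3, 9, 823] (same object as a, c); c = [386, 8, 3, 9, 823] (same object as a, b)
`print(a)` → prints [386, 8, 3, 9, 823]
`print(c)` → prints [386, 8, 3, 9, 823]

Answer:
[386, 8, 3, 9, 823]
[386, 8, 3, 9, 823]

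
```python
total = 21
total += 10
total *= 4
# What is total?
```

Trace:
`total = 21` → total = 21
`total += 10` → total = 31
`total *= 4` → total = 124
So total = 124

Answer: 124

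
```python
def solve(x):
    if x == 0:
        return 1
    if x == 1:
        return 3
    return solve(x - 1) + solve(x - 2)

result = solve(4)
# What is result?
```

Build up from base cases: solve(0)=1, solve(1)=3, solve(2)=4, solve(3)=7, solve(4)=11

Answer: 11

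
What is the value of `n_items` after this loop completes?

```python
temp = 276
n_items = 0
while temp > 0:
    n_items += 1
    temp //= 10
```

Count digits by repeated division by 10
`n_items` takes the values: 0 → 1 → 2 → 3

Answer: 3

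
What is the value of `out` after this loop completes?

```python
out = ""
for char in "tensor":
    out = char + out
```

Reverse 'tensor'
`out` takes the values: "" → "t" → "et" → "net" → "snet" → "osnet" → "rosnet"

Answer: "rosnet"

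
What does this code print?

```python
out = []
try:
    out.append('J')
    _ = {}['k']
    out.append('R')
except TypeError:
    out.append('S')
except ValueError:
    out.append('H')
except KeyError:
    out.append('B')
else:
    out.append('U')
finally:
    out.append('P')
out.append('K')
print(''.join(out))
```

Execution trace: 'J' (try body) → 'B' (except KeyError) → 'P' (finally) → 'K' (after the try/except). Output: JBPK

Answer: JBPK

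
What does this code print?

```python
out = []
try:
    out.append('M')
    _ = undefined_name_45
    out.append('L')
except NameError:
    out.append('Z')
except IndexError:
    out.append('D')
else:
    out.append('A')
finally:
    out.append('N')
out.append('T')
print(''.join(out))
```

Execution trace: 'M' (try body) → 'Z' (except NameError) → 'N' (finally) → 'T' (after the try/except). Output: MZNT

Answer: MZNT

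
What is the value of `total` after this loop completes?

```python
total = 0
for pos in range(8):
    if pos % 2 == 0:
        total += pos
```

Sum of even numbers 0 to 7
`total` takes the values: 0 → 2 → 6 → 12

Answer: 12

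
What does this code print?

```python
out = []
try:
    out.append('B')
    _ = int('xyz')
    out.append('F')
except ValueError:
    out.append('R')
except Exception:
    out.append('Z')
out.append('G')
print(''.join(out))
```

Execution trace: 'B' (try body) → 'R' (except ValueError) → 'G' (after the try/except). Output: BRG

Answer: BRG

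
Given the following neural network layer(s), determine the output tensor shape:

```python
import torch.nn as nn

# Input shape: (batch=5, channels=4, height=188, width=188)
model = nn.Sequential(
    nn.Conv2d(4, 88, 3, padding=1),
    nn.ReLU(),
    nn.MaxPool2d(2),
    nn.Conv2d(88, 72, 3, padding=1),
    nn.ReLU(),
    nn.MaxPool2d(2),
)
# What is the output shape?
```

Input: (5, 4, 188, 188) -> after first Conv2d: (5, 88, 188, 188) -> after first MaxPool2d: (5, 88, 94, 94) -> after second Conv2d: (5, 72, 94, 94) -> Output: (5, 72, 47, 47)

Answer: (5, 72, 47, 47)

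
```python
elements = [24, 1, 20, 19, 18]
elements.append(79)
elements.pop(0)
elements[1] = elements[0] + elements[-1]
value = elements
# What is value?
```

Trace:
`elements = [24, 1, 20, 19, 18]` → elements = [24, 1, 20, 19, 18]
`elements.append(79)` → elements = [24, 1, 20, 19, 18, 79]
`elements.pop(0)` → elements = [1, 20, 19, 18, 79]
`elements[1] = elements[0] + elements[-1]` → elements = [1, 80, 19, 18, 79]
`value = elements` → value = [1, 80, 19, 18, 79]
So value = [1, 80, 19, 18, 79]

Answer: [1, 80, 19, 18, 79]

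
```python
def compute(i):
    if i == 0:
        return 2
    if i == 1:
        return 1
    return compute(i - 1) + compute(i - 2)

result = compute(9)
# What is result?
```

Build up from base cases: compute(0)=2, compute(1)=1, compute(2)=3, compute(3)=4, compute(4)=7, compute(5)=11, compute(6)=18, ..., compute(9)=76

Answer: 76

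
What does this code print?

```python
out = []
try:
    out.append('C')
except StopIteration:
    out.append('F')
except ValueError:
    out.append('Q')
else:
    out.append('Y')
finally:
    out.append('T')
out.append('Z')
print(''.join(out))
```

Execution trace: 'C' (try body, no exception) → 'Y' (else) → 'T' (finally) → 'Z' (after the try/except). Output: CYTZ

Answer: CYTZ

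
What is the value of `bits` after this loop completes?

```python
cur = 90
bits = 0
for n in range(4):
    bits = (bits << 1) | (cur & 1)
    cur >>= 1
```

Reverse lowest 4 bits of 90
`bits` takes the values: 0 → 1 → 2 → 5

Answer: 5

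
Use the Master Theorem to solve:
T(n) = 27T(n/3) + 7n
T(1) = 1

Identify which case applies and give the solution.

a=27, b=3, f(n)=7n. log_3(27) = 3. Since c=1 < 3, Case 1 applies: T(n) = Θ(n^log_b(a)) = O(n^3).

Answer: O(n^3) - Case 1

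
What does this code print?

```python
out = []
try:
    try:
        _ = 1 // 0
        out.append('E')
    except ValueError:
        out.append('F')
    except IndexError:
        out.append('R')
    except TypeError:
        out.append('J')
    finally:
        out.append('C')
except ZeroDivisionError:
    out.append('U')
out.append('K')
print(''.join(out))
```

Execution trace: 'C' (inner finally) → 'U' (outer except ZeroDivisionError) → 'K' (after the try/except). Output: CUK

Answer: CUK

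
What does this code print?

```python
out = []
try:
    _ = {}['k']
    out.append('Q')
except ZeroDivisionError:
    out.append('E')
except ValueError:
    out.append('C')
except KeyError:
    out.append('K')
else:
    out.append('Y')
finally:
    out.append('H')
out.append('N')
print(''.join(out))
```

Execution trace: 'K' (except KeyError) → 'H' (finally) → 'N' (after the try/except). Output: KHN

Answer: KHN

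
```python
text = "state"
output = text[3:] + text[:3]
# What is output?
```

Trace:
`text = "state"` → text = 'state'
`output = text[3:] + text[:3]` → output = 'testa'
So output = 'testa'

Answer: 'testa'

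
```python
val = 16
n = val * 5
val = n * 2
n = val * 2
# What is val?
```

Trace:
`val = 16` → val = 16
`n = val * 5` → n = 80
`val = n * 2` → val = 160
`n = val * 2` → n = 320
So val = 160

Answer: 160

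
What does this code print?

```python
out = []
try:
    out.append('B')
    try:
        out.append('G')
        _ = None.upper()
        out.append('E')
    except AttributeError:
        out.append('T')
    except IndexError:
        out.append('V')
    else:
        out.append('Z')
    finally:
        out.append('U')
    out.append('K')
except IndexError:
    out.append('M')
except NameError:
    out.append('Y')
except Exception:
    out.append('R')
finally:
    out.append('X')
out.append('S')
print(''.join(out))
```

Execution trace: 'B' (try body) → 'G' (inner try body) → 'T' (inner except AttributeError) → 'U' (inner finally) → 'K' (try body, no exception) → 'X' (finally) → 'S' (after the try/except). Output: BGTUKXS

Answer: BGTUKXS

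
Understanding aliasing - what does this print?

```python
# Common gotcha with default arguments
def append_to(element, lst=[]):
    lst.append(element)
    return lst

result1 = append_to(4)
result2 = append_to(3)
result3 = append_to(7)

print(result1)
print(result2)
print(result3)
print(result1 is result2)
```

Key concept: mutable default argument gotcha.
Step by step:
`result1 = append_to(4)` → result1 = [4]
`result2 = append_to(3)` → result1 = [4, 3] (same object as result2); result2 = [4, 3] (same object as result1)
`result3 = append_to(7)` → result1 = [4, 3, 7] (same object as result2, result3); result2 = [4, 3, 7] (same object as result1, result3); result3 = [4, 3, 7] (same object as result1, result2)
`print(result1)` → prints [4, 3, 7]
`print(result2)` → prints [4, 3, 7]
`print(result3)` → prints [4, 3, 7]
`print(result1 is result2)` → prints True

Answer:
[4, 3, 7]
[4, 3, 7]
[4, 3, 7]
True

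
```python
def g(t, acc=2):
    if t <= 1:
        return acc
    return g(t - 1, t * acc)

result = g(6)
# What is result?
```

Accumulator trace (n, acc): (6, 2) -> (5, 12) -> (4, 60) -> (3, 240) -> (2, 720) -> (1, 1440) -> return 1440

Answer: 1440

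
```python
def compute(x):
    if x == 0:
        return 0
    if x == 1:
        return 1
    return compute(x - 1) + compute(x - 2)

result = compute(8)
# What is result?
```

Build up from base cases: compute(0)=0, compute(1)=1, compute(2)=1, compute(3)=2, compute(4)=3, compute(5)=5, compute(6)=8, ..., compute(8)=21

Answer: 21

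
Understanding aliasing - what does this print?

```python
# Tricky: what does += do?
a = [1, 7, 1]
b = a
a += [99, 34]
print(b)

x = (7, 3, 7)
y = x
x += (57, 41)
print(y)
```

Key concept: += behavior differs for mutable vs immutable.
Step by step:
`a = [1, 7, 1]` → a = [1, 7, 1]
`b = a` → b = [1, 7, 1] (same object as a)
`a += [99, 34]` → a = [1, 7, 1, 99, 34] (same object as b); b = [1, 7, 1, 99, 34] (same object as a)
`print(b)` → prints [1, 7, 1, 99, 34]
`x = (7, 3, 7)` → x = (7, 3, 7)
`y = x` → y = (7, 3, 7)
`x += (57, 41)` → x = (7, 3, 7, 57, 41)
`print(y)` → prints (7, 3, 7)

Answer:
[1, 7, 1, 99, 34]
(7, 3, 7)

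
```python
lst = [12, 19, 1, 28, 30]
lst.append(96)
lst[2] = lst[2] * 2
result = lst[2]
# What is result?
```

Trace:
`lst = [12, 19, 1, 28, 30]` → lst = [12, 19, 1, 28, 30]
`lst.append(96)` → lst = [12, 19, 1, 28, 30, 96]
`lst[2] = lst[2] * 2` → lst = [12, 19, 2, 28, 30, 96]
`result = lst[2]` → result = 2
So result = 2

Answer: 2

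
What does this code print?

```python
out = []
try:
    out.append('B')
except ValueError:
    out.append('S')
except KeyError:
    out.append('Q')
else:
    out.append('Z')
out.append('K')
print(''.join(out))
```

Execution trace: 'B' (try body, no exception) → 'Z' (else) → 'K' (after the try/except). Output: BZK

Answer: BZK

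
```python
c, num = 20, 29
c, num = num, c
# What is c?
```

Trace:
`c, num = 20, 29` → c = 20; num = 29
`c, num = num, c` → c = 29; num = 20
So c = 29

Answer: 29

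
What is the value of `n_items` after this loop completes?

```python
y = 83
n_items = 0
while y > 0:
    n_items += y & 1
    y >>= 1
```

Count set bits in 83 (binary: 0b1010011)
`n_items` takes the values: 0 → 1 → 2 → 3 → 4

Answer: 4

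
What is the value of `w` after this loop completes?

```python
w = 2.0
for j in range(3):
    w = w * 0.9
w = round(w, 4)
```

Exponential decay: 2.0 * 0.9^3
`w` takes the values: 2.0 → 1.8 → 1.62 → 1.458

Answer: 1.458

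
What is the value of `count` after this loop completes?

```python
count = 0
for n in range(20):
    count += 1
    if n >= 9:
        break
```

Loop breaks when n reaches 9, count is 10
`count` takes the values: 0 → 1 → 2 → 3 → 4 → 5 → 6 → 7 → 8 → 9 → 10

Answer: 10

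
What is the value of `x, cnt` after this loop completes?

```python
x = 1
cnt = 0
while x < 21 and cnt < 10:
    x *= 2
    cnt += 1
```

Double until >= 21 or 10 iterations
`x, cnt` takes the values: (1, 0) → (2, 0) → (2, 1) → (4, 1) → (4, 2) → (8, 2) → (8, 3) → (16, 3) → (16, 4) → (32, 4) → (32, 5)

Answer: 32, 5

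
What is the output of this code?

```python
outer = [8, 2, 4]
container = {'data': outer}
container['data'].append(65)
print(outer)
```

Key concept: dict holds reference to list.
Step by step:
`outer = [8, 2, 4]` → outer = [8, 2, 4]
`container = {'data': outer}` → container = {'data': [8, 2, 4]}
`container['data'].append(65)` → outer = [8, 2, 4, 65]; container = {'data': [8, 2, 4, 65]}
`print(outer)` → prints [8, 2, 4, 65]

Answer: [8, 2, 4, 65]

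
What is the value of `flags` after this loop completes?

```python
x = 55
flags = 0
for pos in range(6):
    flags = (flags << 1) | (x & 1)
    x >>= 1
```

Reverse lowest 6 bits of 55
`flags` takes the values: 0 → 1 → 3 → 7 → 14 → 29 → 59

Answer: 59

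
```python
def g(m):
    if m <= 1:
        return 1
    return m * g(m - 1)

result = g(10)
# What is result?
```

g(10) = 10 * 9 * 8 * 7 * 6 * 5 * 4 * 3 * 2 * 1 = 3628800

Answer: 3628800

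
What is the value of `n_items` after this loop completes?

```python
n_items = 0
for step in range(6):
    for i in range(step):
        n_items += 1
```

Triangle number: 0+1+2+...+5
`n_items` takes the values: 0 → 1 → 2 → 3 → 4 → 5 → 6 → 7 → 8 → 9 → 10 → 11 → 12 → 13 → 14 → 15

Answer: 15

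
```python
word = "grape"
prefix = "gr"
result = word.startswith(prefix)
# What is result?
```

Trace:
`word = "grape"` → word = 'grape'
`prefix = "gr"` → prefix = 'gr'
`result = word.startswith(prefix)` → result = True
So result = True

Answer: True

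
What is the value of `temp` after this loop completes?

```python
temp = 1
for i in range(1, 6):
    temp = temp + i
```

Start at 1, add 1 through 5
`temp` takes the values: 1 → 2 → 4 → 7 → 11 → 16

Answer: 16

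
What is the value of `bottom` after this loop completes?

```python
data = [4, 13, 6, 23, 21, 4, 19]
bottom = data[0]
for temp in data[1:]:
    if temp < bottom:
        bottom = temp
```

Minimum of [4, 13, 6, 23, 21, 4, 19]
`bottom` takes the values: 4

Answer: 4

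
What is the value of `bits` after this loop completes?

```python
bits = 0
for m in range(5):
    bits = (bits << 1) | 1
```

Build 5 consecutive 1-bits: 0b11111
`bits` takes the values: 0 → 1 → 3 → 7 → 15 → 31

Answer: 31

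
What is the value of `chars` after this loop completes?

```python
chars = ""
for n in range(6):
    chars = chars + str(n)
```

Concatenate digits 0 to 5
`chars` takes the values: "" → "0" → "01" → "012" → "0123" → "01234" → "012345"

Answer: "012345"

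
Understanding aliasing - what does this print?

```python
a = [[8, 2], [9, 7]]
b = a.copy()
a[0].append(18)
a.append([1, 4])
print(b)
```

Key concept: shallow copy with nested lists.
Step by step:
`a = [[8, 2], [9, 7]]` → a = [[8, 2], [9, 7]]
`b = a.copy()` → b = [[8, 2], [9, 7]]
`a[0].append(18)` → a = [[8, 2, 18], [9, 7]]; b = [[8, 2, 18], [9, 7]]
`a.append([1, 4])` → a = [[8, 2, 18], [9, 7], [1, 4]]
`print(b)` → prints [[8, 2, 18], [9, 7]]

Answer: [[8, 2, 18], [9, 7]]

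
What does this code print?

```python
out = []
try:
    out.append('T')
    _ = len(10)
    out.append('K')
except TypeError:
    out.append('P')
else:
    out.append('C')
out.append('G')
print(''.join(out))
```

Execution trace: 'T' (try body) → 'P' (except TypeError) → 'G' (after the try/except). Output: TPG

Answer: TPG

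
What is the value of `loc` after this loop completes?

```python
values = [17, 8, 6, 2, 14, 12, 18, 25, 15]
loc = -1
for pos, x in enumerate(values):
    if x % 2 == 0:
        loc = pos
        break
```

First even number index in [17, 8, 6, 2, 14, 12, 18, 25, 15]
`loc` takes the values: -1 → 1

Answer: 1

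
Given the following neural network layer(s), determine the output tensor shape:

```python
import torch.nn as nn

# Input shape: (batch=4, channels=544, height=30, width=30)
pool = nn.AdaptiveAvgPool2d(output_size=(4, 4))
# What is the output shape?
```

Input: (4, 544, 30, 30) -> Output: (4, 544, 4, 4)

Answer: (4, 544, 4, 4)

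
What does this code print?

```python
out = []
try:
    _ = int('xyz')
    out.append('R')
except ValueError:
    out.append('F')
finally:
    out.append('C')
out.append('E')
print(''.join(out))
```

Execution trace: 'F' (except ValueError) → 'C' (finally) → 'E' (after the try/except). Output: FCE

Answer: FCE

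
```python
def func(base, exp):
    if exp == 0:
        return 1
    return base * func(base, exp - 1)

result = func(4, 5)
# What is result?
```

func(4, 5) = 4 * 4 * 4 * 4 * 4 = 1024

Answer: 1024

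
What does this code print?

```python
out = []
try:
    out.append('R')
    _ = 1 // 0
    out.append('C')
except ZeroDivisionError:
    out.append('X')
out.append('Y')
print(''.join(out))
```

Execution trace: 'R' (try body) → 'X' (except ZeroDivisionError) → 'Y' (after the try/except). Output: RXY

Answer: RXY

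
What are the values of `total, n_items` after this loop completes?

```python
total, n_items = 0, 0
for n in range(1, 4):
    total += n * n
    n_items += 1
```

Sum of squares and count
`total, n_items` takes the values: (0, 0) → (1, 0) → (1, 1) → (5, 1) → (5, 2) → (14, 2) → (14, 3)

Answer: 14, 3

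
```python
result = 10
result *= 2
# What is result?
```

Trace:
`result = 10` → result = 10
`result *= 2` → result = 20
So result = 20

Answer: 20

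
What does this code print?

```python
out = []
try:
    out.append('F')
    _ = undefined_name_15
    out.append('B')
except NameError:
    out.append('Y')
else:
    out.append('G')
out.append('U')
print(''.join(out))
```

Execution trace: 'F' (try body) → 'Y' (except NameError) → 'U' (after the try/except). Output: FYU

Answer: FYU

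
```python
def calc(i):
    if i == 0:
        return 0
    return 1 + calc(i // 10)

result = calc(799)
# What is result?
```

Count of digits of 799: 3

Answer: 3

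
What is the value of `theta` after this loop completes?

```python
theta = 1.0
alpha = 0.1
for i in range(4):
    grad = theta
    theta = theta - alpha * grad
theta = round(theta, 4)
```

Gradient descent: w = 1.0 * (1 - 0.1)^4
`theta` takes the values: 1.0 → 0.9 → 0.81 → 0.729 → 0.6561

Answer: 0.6561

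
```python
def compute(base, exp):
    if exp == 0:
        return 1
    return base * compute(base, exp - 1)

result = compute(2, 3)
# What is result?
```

compute(2, 3) = 2 * 2 * 2 = 8

Answer: 8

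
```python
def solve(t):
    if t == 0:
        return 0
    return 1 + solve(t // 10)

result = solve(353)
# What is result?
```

Count of digits of 353: 3

Answer: 3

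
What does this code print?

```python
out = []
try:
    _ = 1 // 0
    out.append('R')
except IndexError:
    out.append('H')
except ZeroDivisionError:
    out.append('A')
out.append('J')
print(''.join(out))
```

Execution trace: 'A' (except ZeroDivisionError) → 'J' (after the try/except). Output: AJ

Answer: AJ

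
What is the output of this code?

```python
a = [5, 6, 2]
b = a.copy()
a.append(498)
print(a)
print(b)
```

Key concept: list.copy() creates independent copy.
Step by step:
`a = [5, 6, 2]` → a = [5, 6, 2]
`b = a.copy()` → b = [5, 6, 2]
`a.append(498)` → a = [5, 6, 2, 498]
`print(a)` → prints [5, 6, 2, 498]
`print(b)` → prints [5, 6, 2]

Answer:
[5, 6, 2, 498]
[5, 6, 2]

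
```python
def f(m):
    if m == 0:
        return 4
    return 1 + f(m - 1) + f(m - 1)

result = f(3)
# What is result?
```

f(m) = 1 + 2·f(m-1), f(0)=4. Closed form: (4+1)·2^3 - 1 = 39.

Answer: 39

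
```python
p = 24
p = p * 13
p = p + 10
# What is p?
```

Trace:
`p = 24` → p = 24
`p = p * 13` → p = 312
`p = p + 10` → p = 322
So p = 322

Answer: 322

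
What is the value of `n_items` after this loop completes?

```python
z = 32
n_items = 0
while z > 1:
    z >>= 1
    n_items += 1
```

Count right shifts until 1
`n_items` takes the values: 0 → 1 → 2 → 3 → 4 → 5

Answer: 5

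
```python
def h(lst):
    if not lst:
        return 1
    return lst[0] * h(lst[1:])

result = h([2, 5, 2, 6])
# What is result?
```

Product over [2, 5, 2, 6] = 2 * 5 * 2 * 6 = 120

Answer: 120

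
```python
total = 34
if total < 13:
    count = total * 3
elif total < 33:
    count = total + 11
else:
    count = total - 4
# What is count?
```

Trace:
`total = 34` → total = 34
`if total < 13: ...` → total < 13 is False, total < 33 is False, take else branch → count = 30
So count = 30

Answer: 30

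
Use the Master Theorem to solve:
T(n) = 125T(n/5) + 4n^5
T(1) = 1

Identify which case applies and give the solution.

a=125, b=5, f(n)=4n^5. log_5(125) = 3. Since c=5 > 3 and the regularity condition holds (125(n/5)^5 = (125/5^5)n^5 with 125/5^5 < 1), Case 3 applies: T(n) = Θ(f(n)) = O(n^5).

Answer: O(n^5) - Case 3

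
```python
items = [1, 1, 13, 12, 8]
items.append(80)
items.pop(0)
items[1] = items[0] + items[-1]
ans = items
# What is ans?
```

Trace:
`items = [1, 1, 13, 12, 8]` → items = [1, 1, 13, 12, 8]
`items.append(80)` → items = [1, 1, 13, 12, 8, 80]
`items.pop(0)` → items = [1, 13, 12, 8, 80]
`items[1] = items[0] + items[-1]` → items = [1, 81, 12, 8, 80]
`ans = items` → ans = [1, 81, 12, 8, 80]
So ans = [1, 81, 12, 8, 80]

Answer: [1, 81, 12, 8, 80]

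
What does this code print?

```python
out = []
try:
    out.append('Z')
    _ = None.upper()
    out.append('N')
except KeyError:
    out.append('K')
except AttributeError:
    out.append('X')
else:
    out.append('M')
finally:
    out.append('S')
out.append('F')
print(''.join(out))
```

Execution trace: 'Z' (try body) → 'X' (except AttributeError) → 'S' (finally) → 'F' (after the try/except). Output: ZXSF

Answer: ZXSF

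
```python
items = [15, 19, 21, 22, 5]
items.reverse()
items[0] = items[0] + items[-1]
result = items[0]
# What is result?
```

Trace:
`items = [15, 19, 21, 22, 5]` → items = [15, 19, 21, 22, 5]
`items.reverse()` → items = [5, 22, 21, 19, 15]
`items[0] = items[0] + items[-1]` → items = [20, 22, 21, 19, 15]
`result = items[0]` → result = 20
So result = 20

Answer: 20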